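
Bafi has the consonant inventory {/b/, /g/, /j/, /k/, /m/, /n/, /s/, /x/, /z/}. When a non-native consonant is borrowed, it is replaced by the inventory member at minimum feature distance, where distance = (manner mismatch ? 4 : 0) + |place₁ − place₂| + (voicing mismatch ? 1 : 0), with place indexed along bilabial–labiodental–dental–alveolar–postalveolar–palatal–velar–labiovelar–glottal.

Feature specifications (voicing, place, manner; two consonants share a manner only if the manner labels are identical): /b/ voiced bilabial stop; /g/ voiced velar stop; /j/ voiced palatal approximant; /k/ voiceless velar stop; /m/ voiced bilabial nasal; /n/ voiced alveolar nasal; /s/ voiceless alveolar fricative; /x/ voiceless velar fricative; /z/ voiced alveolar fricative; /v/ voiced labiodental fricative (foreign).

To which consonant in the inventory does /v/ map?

/z/ is closest: same manner (fricative), place distance 2 (labiodental→alveolar), same voicing; total 2. Next closest is /s/ at distance 3.

z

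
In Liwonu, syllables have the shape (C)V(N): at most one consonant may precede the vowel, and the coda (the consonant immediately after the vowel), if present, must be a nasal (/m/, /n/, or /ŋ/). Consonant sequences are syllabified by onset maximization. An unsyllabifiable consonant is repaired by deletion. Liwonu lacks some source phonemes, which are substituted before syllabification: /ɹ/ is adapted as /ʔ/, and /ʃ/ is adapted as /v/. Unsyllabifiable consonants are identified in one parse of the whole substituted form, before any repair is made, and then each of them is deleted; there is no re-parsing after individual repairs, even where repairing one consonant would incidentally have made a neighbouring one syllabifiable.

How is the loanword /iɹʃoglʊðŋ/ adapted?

Substitution: /ɹ/ → /ʔ/, /ʃ/ → /v/, giving /iʔvoglʊðŋ/.
Under (C)V(N), the unsyllabifiable consonants are /ʔ/, /g/, /ð/, /ŋ/ (only a nasal (/m/, /n/, or /ŋ/) is licensed in coda position; onsets are limited to one consonant).
Deletion applies to /ʔ/, /g/, /ð/, /ŋ/.

ivolʊ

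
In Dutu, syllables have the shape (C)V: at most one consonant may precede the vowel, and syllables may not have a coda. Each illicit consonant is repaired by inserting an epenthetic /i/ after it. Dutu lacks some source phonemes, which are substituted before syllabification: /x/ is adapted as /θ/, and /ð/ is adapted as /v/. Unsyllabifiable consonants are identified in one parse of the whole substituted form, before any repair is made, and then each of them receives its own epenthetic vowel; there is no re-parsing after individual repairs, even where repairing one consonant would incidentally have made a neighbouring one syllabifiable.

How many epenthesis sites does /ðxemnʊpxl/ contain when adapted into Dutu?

After substitution the input is /vθemnʊpθl/.
The unsyllabifiable consonants are /v/, /m/, /p/, /θ/, /l/; each receives one epenthetic vowel.

5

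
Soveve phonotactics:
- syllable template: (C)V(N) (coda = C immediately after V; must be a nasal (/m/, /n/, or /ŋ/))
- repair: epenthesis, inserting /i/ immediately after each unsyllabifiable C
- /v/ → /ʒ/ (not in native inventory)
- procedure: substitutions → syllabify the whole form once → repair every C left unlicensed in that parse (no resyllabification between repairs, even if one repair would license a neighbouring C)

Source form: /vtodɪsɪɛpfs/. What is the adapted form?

Substitution: /v/ → /ʒ/, giving /ʒtodɪsɪɛpfs/.
Syllabifying with onset maximization leaves /ʒ/, /p/, /f/, /s/ stranded (only a nasal (/m/, /n/, or /ŋ/) is licensed in coda position; onsets are limited to one consonant).
Epenthesis after each stranded consonant: /ʒ/ → /ʒi/, /p/ → /pi/, /f/ → /fi/, /s/ → /si/.

ʒitodɪsɪɛpifisi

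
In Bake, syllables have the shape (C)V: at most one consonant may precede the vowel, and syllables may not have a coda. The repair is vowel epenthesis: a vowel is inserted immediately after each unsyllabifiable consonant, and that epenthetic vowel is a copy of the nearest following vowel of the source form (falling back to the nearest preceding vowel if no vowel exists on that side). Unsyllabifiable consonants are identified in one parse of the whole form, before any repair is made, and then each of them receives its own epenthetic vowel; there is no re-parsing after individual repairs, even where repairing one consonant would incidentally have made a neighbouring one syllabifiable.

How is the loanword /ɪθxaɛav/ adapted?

Syllabifying with onset maximization leaves /θ/, /v/ stranded (no codas are permitted; onsets are limited to one consonant).
Inserting the epenthetic vowel yields /θ/ → /θa/, /v/ → /va/.

ɪθaxaɛava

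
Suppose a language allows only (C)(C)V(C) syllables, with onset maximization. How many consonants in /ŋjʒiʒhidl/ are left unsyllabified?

The consonants /ŋ/, /l/ cannot be parsed into a legal (C)(C)V(C) syllable (at most one coda consonant is licensed; onsets may contain at most 2 consonants).

2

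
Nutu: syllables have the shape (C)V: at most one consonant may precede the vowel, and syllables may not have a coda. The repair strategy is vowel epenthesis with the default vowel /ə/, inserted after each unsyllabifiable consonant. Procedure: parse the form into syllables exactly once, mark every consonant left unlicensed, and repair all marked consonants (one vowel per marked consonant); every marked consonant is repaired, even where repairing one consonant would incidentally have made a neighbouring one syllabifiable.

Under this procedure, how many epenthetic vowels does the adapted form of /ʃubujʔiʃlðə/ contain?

3

The unsyllabifiable consonants are /j/, /ʃ/, /l/; each receives one epenthetic vowel.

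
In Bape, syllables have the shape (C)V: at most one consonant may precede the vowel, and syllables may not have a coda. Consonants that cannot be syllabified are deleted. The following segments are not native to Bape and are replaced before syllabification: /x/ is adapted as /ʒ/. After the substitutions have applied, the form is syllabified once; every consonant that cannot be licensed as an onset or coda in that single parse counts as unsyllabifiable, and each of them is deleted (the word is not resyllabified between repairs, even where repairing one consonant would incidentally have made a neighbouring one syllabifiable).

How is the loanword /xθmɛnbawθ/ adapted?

mɛba

Substitution: /x/ → /ʒ/, giving /ʒθmɛnbawθ/.
Under (C)V, the unsyllabifiable consonants are /ʒ/, /θ/, /n/, /w/, /θ/ (no codas are permitted; onsets are limited to one consonant).
Each unlicensed consonant is deleted: /ʒ/, /θ/, /n/, /w/, /θ/.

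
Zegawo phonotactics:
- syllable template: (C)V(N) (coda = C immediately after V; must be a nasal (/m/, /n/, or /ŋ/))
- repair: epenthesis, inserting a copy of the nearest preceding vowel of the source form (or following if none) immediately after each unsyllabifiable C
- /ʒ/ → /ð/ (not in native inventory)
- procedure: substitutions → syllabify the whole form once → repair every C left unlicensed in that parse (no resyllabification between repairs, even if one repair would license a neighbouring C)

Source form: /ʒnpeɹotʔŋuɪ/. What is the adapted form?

ðenepeɹotoʔoŋuɪ

Substitution: /ʒ/ → /ð/, giving /ðnpeɹotʔŋuɪ/.
Under (C)V(N), the unsyllabifiable consonants are /ð/, /n/, /t/, /ʔ/ (only a nasal (/m/, /n/, or /ŋ/) is licensed in coda position; onsets are limited to one consonant).
Epenthesis after each stranded consonant: /ð/ → /ðe/, /n/ → /ne/, /t/ → /to/, /ʔ/ → /ʔo/.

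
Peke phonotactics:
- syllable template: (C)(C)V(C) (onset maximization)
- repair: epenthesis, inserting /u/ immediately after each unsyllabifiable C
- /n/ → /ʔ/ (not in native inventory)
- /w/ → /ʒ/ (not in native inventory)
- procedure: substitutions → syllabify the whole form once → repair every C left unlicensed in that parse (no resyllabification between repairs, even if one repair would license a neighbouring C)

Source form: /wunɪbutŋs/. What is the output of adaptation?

Substitution: /w/ → /ʒ/, /n/ → /ʔ/, giving /ʒuʔɪbutŋs/.
The consonants /ŋ/, /s/ cannot be parsed into a legal (C)(C)V(C) syllable (at most one coda consonant is licensed; onsets may contain at most 2 consonants).
Epenthesis after each stranded consonant: /ŋ/ → /ŋu/, /s/ → /su/.

ʒuʔɪbutŋusu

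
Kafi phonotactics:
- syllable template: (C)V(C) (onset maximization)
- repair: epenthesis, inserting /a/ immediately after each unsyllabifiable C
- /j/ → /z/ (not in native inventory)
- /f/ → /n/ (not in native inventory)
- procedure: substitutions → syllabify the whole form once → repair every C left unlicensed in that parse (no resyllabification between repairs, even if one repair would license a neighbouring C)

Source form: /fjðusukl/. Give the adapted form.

nazaðusukla

Substitution: /f/ → /n/, /j/ → /z/, giving /nzðusukl/.
Under (C)V(C), the unsyllabifiable consonants are /n/, /z/, /l/ (at most one coda consonant is licensed; onsets are limited to one consonant).
Each unlicensed consonant becomes the onset of a new syllable: /n/ → /na/, /z/ → /za/, /l/ → /la/.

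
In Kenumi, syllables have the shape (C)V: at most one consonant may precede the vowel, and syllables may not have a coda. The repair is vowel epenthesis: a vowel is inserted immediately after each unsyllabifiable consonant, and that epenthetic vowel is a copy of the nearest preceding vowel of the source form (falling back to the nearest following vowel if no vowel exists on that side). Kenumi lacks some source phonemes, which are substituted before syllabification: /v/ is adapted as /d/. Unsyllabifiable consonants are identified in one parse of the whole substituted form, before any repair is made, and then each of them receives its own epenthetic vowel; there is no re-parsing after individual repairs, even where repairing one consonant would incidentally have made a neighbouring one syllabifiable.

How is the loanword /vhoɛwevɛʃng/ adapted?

Substitution: /v/ → /d/, giving /dhoɛwedɛʃng/.
Syllabifying with onset maximization leaves /d/, /ʃ/, /n/, /g/ stranded (no codas are permitted; onsets are limited to one consonant).
Each unlicensed consonant becomes the onset of a new syllable: /d/ → /do/, /ʃ/ → /ʃɛ/, /n/ → /nɛ/, /g/ → /gɛ/.

dohoɛwedɛʃɛnɛgɛ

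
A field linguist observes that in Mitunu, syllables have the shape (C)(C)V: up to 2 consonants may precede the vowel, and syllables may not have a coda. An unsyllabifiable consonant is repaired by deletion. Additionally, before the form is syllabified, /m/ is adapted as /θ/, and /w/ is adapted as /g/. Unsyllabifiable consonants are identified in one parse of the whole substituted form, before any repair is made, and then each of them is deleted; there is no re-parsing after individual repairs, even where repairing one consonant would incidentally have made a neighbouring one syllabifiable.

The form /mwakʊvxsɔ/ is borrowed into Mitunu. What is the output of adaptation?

θgakʊxsɔ

Substitution: /m/ → /θ/, /w/ → /g/, giving /θgakʊvxsɔ/.
The consonants /v/ cannot be parsed into a legal (C)(C)V syllable (no codas are permitted; onsets may contain at most 2 consonants).
Deleting the stranded consonants removes /v/.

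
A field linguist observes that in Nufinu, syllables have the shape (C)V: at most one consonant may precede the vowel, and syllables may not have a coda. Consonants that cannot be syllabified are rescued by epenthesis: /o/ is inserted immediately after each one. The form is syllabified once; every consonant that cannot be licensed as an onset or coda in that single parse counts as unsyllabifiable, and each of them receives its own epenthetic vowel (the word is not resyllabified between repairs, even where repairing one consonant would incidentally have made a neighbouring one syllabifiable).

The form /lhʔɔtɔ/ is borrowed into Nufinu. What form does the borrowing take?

lohoʔɔtɔ

Under (C)V, the unsyllabifiable consonants are /l/, /h/ (no codas are permitted; onsets are limited to one consonant).
Each unlicensed consonant becomes the onset of a new syllable: /l/ → /lo/, /h/ → /ho/.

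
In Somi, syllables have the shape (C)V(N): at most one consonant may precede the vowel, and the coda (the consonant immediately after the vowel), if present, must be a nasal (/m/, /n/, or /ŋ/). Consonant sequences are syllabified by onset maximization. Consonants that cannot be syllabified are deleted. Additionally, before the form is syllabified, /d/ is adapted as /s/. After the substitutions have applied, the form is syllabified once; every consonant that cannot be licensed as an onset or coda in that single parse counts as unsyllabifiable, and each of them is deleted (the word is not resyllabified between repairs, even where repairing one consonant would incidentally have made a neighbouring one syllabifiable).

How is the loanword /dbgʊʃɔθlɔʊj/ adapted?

Substitution: /d/ → /s/, giving /sbgʊʃɔθlɔʊj/.
Under (C)V(N), the unsyllabifiable consonants are /s/, /b/, /θ/, /j/ (only a nasal (/m/, /n/, or /ŋ/) is licensed in coda position; onsets are limited to one consonant).
Deletion applies to /s/, /b/, /θ/, /j/.

gʊʃɔlɔʊ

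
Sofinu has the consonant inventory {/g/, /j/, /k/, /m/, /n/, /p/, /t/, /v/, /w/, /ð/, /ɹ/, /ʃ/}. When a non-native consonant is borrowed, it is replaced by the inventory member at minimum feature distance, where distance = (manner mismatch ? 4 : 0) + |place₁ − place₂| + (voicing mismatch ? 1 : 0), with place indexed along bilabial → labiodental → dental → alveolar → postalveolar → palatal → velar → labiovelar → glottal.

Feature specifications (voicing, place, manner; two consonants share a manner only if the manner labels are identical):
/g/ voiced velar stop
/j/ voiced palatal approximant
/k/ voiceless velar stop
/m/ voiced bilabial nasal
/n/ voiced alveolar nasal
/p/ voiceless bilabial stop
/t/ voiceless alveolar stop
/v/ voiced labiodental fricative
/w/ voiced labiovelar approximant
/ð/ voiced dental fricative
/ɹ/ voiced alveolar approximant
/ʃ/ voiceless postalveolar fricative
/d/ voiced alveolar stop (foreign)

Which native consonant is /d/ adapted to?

t

/t/ is closest: same manner (stop), place distance 0 (alveolar→alveolar), voicing differs (+1); total 1. Next closest is /g/ at distance 3.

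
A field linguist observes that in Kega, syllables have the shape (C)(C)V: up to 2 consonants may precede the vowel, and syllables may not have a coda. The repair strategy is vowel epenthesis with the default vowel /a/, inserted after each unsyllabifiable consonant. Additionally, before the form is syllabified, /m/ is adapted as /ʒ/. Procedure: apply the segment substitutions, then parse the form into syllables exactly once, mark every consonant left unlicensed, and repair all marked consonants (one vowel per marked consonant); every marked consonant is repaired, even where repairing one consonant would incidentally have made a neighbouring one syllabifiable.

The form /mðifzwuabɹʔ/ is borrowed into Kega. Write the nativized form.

Substitution: /m/ → /ʒ/, giving /ʒðifzwuabɹʔ/.
Syllabifying with onset maximization leaves /f/, /b/, /ɹ/, /ʔ/ stranded (no codas are permitted; onsets may contain at most 2 consonants).
Each unlicensed consonant becomes the onset of a new syllable: /f/ → /fa/, /b/ → /ba/, /ɹ/ → /ɹa/, /ʔ/ → /ʔa/.

ʒðifazwuabaɹaʔa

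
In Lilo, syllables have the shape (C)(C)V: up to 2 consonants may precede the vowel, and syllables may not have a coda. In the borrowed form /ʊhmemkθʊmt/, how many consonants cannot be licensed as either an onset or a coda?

3

Under (C)(C)V, the unsyllabifiable consonants are /m/, /m/, /t/ (no codas are permitted; onsets may contain at most 2 consonants).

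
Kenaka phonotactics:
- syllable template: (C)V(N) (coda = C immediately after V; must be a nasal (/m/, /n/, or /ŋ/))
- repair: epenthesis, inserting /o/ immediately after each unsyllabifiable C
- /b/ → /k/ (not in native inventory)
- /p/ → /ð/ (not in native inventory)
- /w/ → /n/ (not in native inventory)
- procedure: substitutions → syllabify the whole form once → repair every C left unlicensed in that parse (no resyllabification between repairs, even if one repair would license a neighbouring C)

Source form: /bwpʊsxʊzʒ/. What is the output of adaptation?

Substitution: /b/ → /k/, /w/ → /n/, /p/ → /ð/, giving /knðʊsxʊzʒ/.
Under (C)V(N), the unsyllabifiable consonants are /k/, /n/, /s/, /z/, /ʒ/ (only a nasal (/m/, /n/, or /ŋ/) is licensed in coda position; onsets are limited to one consonant).
Each unlicensed consonant becomes the onset of a new syllable: /k/ → /ko/, /n/ → /no/, /s/ → /so/, /z/ → /zo/, /ʒ/ → /ʒo/.

konoðʊsoxʊzoʒo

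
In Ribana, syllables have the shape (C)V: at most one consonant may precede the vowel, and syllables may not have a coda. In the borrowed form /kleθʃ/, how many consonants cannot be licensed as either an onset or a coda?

3

Under (C)V, the unsyllabifiable consonants are /k/, /θ/, /ʃ/ (no codas are permitted; onsets are limited to one consonant).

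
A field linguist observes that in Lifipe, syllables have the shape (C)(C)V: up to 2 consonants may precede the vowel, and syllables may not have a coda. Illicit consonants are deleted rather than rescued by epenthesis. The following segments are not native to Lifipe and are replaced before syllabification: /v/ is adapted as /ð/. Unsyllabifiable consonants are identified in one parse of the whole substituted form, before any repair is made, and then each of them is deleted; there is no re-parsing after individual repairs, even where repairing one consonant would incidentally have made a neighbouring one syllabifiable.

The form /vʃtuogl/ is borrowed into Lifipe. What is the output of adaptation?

ʃtuo

Substitution: /v/ → /ð/, giving /ðʃtuogl/.
Under (C)(C)V, the unsyllabifiable consonants are /ð/, /g/, /l/ (no codas are permitted; onsets may contain at most 2 consonants).
Each unlicensed consonant is deleted: /ð/, /g/, /l/.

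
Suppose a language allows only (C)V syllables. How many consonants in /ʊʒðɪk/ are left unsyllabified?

2

The consonants /ʒ/, /k/ cannot be parsed into a legal (C)V syllable (no codas are permitted; onsets are limited to one consonant).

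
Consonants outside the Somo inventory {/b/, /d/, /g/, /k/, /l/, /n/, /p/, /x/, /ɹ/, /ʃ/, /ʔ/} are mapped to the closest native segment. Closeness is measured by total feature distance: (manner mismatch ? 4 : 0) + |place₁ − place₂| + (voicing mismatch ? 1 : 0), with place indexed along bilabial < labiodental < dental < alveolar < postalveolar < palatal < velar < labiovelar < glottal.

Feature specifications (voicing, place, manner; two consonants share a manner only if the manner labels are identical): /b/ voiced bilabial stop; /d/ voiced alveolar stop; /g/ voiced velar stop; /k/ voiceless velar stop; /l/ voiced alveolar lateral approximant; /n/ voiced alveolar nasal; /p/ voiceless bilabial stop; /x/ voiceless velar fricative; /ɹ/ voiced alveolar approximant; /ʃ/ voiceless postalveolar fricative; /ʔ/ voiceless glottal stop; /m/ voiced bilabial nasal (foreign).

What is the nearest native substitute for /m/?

/n/ is closest: same manner (nasal), place distance 3 (bilabial→alveolar), same voicing; total 3. Next closest is /b/ at distance 4.

n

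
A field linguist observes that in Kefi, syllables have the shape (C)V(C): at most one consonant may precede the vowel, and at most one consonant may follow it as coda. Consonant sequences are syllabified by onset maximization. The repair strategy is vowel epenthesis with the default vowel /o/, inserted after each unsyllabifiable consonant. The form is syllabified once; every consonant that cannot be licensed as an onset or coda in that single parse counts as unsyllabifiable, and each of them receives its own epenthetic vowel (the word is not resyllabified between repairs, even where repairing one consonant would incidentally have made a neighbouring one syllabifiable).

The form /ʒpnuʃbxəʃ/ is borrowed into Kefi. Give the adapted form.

Under (C)V(C), the unsyllabifiable consonants are /ʒ/, /p/, /b/ (at most one coda consonant is licensed; onsets are limited to one consonant).
Epenthesis after each stranded consonant: /ʒ/ → /ʒo/, /p/ → /po/, /b/ → /bo/.

ʒoponuʃboxəʃ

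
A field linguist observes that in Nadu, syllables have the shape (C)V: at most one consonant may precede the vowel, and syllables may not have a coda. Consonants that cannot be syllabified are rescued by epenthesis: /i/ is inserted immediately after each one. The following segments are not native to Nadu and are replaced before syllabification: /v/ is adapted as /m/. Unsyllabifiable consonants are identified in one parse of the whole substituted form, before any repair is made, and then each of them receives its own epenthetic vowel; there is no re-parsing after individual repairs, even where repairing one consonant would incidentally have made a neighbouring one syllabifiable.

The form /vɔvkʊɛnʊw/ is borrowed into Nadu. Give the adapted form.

mɔmikʊɛnʊwi

Substitution: /v/ → /m/, giving /mɔmkʊɛnʊw/.
Syllabifying with onset maximization leaves /m/, /w/ stranded (no codas are permitted; onsets are limited to one consonant).
Epenthesis after each stranded consonant: /m/ → /mi/, /w/ → /wi/.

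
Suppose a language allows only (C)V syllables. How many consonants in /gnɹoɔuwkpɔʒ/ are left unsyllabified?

5

Under (C)V, the unsyllabifiable consonants are /g/, /n/, /w/, /k/, /ʒ/ (no codas are permitted; onsets are limited to one consonant).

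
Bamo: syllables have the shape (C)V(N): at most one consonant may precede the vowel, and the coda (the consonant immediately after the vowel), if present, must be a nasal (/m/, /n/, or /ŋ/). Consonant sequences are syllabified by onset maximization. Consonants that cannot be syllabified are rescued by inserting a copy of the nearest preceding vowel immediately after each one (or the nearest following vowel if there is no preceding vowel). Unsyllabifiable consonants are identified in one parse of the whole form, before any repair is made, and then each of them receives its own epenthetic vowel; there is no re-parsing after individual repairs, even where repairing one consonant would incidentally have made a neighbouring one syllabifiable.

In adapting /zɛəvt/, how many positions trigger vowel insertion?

The unsyllabifiable consonants are /v/, /t/; each receives one epenthetic vowel.

2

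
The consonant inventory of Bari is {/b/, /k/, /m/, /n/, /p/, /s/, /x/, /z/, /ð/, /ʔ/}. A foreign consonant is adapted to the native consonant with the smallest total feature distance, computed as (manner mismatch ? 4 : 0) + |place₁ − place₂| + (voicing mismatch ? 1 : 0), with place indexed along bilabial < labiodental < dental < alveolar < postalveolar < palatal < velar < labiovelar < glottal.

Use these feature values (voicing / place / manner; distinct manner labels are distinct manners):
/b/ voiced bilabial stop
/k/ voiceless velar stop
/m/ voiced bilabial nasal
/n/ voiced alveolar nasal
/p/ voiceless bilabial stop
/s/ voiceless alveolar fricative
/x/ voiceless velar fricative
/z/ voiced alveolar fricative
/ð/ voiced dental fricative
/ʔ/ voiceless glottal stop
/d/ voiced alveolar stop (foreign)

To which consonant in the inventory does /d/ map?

/b/ is closest: same manner (stop), place distance 3 (alveolar→bilabial), same voicing; total 3. Next closest is /k/ at distance 4.

b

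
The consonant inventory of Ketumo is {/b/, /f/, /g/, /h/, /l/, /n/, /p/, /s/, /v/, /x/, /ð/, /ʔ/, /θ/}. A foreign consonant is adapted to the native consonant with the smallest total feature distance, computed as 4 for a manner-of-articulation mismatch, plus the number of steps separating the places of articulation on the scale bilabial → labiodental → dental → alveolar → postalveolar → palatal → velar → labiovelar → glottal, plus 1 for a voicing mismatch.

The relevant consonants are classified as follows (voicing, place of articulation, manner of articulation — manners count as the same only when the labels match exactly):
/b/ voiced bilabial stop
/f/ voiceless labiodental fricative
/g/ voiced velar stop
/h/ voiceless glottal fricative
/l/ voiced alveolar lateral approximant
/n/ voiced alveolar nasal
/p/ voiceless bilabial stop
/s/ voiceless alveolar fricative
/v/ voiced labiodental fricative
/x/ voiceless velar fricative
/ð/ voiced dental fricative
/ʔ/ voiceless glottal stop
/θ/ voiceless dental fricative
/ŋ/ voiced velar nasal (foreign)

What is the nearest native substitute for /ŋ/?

/n/ is closest: same manner (nasal), place distance 3 (velar→alveolar), same voicing; total 3. Next closest is /g/ at distance 4.

n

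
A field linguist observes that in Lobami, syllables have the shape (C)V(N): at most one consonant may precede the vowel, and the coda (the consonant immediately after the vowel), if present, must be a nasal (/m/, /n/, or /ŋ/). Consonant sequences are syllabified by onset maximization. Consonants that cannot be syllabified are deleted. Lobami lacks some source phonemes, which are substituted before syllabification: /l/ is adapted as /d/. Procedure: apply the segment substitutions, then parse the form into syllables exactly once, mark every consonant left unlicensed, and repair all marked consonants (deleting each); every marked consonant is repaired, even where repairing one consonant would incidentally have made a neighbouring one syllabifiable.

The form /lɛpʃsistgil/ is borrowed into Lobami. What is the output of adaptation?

Substitution: /l/ → /d/, giving /dɛpʃsistgid/.
Under (C)V(N), the unsyllabifiable consonants are /p/, /ʃ/, /s/, /t/, /d/ (only a nasal (/m/, /n/, or /ŋ/) is licensed in coda position; onsets are limited to one consonant).
Deletion applies to /p/, /ʃ/, /s/, /t/, /d/.

dɛsigi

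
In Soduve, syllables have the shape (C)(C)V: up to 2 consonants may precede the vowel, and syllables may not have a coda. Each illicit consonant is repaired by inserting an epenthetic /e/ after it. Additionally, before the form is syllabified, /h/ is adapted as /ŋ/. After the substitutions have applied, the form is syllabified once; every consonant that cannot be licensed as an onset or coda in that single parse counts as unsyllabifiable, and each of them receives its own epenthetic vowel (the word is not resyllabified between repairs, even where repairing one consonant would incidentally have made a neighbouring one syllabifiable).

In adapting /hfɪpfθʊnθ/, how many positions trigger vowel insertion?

After substitution the input is /ŋfɪpfθʊnθ/.
The unsyllabifiable consonants are /p/, /n/, /θ/; each receives one epenthetic vowel.

3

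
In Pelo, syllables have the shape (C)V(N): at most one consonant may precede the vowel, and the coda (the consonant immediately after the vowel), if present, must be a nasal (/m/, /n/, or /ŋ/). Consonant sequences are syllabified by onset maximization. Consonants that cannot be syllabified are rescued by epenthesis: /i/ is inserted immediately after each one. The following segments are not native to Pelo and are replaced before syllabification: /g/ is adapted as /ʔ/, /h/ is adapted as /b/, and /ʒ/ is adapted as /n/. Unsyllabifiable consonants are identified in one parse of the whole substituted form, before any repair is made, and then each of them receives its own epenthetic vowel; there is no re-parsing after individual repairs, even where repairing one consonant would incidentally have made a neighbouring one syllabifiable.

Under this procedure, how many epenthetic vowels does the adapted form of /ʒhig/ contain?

2

After substitution the input is /nbiʔ/.
The unsyllabifiable consonants are /n/, /ʔ/; each receives one epenthetic vowel.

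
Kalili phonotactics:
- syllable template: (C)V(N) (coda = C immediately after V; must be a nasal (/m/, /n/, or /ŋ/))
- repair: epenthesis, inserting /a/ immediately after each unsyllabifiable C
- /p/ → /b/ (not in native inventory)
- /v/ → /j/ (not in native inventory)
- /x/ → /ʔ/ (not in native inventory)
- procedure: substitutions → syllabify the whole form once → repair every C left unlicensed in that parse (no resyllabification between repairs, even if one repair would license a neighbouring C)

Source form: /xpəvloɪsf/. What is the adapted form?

Substitution: /x/ → /ʔ/, /p/ → /b/, /v/ → /j/, giving /ʔbəjloɪsf/.
Under (C)V(N), the unsyllabifiable consonants are /ʔ/, /j/, /s/, /f/ (only a nasal (/m/, /n/, or /ŋ/) is licensed in coda position; onsets are limited to one consonant).
Epenthesis after each stranded consonant: /ʔ/ → /ʔa/, /j/ → /ja/, /s/ → /sa/, /f/ → /fa/.

ʔabəjaloɪsafa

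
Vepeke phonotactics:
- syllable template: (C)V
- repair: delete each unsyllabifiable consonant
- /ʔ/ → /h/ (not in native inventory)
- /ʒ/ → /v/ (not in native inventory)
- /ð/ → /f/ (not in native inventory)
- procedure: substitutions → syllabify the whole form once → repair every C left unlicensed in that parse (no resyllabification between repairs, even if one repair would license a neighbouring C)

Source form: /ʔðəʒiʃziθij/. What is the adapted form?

Substitution: /ʔ/ → /h/, /ð/ → /f/, /ʒ/ → /v/, giving /hfəviʃziθij/.
Syllabifying with onset maximization leaves /h/, /ʃ/, /j/ stranded (no codas are permitted; onsets are limited to one consonant).
Deletion applies to /h/, /ʃ/, /j/.

fəviziθi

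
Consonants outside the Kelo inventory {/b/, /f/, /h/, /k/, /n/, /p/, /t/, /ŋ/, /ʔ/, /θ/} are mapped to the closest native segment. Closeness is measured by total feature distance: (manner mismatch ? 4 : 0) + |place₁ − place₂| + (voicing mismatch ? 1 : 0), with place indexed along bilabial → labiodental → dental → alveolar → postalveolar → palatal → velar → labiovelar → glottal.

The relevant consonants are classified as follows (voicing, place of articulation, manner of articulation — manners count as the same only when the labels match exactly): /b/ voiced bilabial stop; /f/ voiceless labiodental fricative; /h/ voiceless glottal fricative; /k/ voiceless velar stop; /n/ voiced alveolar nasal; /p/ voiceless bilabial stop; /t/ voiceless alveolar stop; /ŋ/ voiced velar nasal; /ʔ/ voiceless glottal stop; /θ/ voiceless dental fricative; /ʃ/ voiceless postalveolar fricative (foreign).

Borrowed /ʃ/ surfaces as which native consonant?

/θ/ is closest: same manner (fricative), place distance 2 (postalveolar→dental), same voicing; total 2. Next closest is /f/ at distance 3.

θ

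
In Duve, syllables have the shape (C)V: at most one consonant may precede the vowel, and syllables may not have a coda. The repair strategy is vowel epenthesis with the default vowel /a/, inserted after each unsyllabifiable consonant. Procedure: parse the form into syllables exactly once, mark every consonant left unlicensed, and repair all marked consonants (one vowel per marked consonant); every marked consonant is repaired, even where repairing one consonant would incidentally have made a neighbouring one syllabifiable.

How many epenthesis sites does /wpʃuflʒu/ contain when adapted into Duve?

The unsyllabifiable consonants are /w/, /p/, /f/, /l/; each receives one epenthetic vowel.

4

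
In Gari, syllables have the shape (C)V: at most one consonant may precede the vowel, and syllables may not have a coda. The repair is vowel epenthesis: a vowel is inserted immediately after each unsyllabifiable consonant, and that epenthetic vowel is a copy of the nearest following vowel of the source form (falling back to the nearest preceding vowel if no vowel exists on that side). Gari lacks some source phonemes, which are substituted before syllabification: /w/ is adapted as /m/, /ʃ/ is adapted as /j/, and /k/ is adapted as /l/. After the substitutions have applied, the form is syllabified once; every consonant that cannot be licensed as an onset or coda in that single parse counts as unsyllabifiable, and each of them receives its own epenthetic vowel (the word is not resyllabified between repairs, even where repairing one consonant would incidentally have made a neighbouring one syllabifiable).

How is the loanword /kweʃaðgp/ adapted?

Substitution: /k/ → /l/, /w/ → /m/, /ʃ/ → /j/, giving /lmejaðgp/.
Under (C)V, the unsyllabifiable consonants are /l/, /ð/, /g/, /p/ (no codas are permitted; onsets are limited to one consonant).
Inserting the epenthetic vowel yields /l/ → /le/, /ð/ → /ða/, /g/ → /ga/, /p/ → /pa/.

lemejaðagapa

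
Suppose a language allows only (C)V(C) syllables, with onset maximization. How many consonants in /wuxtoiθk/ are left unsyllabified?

1

Syllabifying with onset maximization leaves /k/ stranded (at most one coda consonant is licensed; onsets are limited to one consonant).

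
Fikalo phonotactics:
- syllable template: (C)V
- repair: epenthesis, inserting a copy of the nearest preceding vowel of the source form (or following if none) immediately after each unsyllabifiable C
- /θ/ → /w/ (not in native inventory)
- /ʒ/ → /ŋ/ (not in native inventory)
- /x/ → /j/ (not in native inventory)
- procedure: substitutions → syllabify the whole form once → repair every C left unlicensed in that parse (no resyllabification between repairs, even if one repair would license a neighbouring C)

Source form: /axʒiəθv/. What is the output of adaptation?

Substitution: /x/ → /j/, /ʒ/ → /ŋ/, /θ/ → /w/, giving /ajŋiəwv/.
The consonants /j/, /w/, /v/ cannot be parsed into a legal (C)V syllable (no codas are permitted; onsets are limited to one consonant).
Inserting the epenthetic vowel yields /j/ → /ja/, /w/ → /wə/, /v/ → /və/.

ajaŋiəwəvə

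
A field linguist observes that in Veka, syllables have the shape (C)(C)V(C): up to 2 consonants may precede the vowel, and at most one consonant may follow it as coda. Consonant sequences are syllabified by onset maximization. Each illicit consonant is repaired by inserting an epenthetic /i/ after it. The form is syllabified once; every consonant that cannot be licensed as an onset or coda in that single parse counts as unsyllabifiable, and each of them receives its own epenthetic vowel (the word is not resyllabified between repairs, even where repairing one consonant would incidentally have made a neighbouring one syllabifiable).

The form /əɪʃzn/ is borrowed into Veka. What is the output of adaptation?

əɪʃzini

Syllabifying with onset maximization leaves /z/, /n/ stranded (at most one coda consonant is licensed; onsets may contain at most 2 consonants).
Each unlicensed consonant becomes the onset of a new syllable: /z/ → /zi/, /n/ → /ni/.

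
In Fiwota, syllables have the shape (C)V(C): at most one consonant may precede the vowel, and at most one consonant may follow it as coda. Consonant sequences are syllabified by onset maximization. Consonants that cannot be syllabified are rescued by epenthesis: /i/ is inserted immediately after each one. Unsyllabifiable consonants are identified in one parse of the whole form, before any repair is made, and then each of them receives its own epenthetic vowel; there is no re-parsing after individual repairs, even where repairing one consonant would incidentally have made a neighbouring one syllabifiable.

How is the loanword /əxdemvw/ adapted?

əxdemviwi

Syllabifying with onset maximization leaves /v/, /w/ stranded (at most one coda consonant is licensed; onsets are limited to one consonant).
Inserting the epenthetic vowel yields /v/ → /vi/, /w/ → /wi/.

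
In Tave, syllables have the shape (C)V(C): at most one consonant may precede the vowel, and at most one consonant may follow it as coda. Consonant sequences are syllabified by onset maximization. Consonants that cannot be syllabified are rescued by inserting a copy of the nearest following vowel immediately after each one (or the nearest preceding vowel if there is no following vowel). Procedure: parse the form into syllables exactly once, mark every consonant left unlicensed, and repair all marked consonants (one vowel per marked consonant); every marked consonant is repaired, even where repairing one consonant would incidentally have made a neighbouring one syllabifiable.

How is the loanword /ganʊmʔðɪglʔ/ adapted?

ganʊmʔɪðɪglɪʔɪ

The consonants /ʔ/, /l/, /ʔ/ cannot be parsed into a legal (C)V(C) syllable (at most one coda consonant is licensed; onsets are limited to one consonant).
Inserting the epenthetic vowel yields /ʔ/ → /ʔɪ/, /l/ → /lɪ/, /ʔ/ → /ʔɪ/.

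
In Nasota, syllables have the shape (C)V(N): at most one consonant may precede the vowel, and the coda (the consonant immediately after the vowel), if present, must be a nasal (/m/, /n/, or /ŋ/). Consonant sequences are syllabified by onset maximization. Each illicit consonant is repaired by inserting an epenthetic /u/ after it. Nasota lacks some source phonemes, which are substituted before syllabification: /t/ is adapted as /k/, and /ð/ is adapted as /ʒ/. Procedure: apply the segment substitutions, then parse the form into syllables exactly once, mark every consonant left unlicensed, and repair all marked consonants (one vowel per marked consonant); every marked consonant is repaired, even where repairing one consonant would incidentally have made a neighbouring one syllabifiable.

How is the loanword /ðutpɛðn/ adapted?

ʒukupɛʒunu

Substitution: /ð/ → /ʒ/, /t/ → /k/, giving /ʒukpɛʒn/.
Syllabifying with onset maximization leaves /k/, /ʒ/, /n/ stranded (only a nasal (/m/, /n/, or /ŋ/) is licensed in coda position; onsets are limited to one consonant).
Each unlicensed consonant becomes the onset of a new syllable: /k/ → /ku/, /ʒ/ → /ʒu/, /n/ → /nu/.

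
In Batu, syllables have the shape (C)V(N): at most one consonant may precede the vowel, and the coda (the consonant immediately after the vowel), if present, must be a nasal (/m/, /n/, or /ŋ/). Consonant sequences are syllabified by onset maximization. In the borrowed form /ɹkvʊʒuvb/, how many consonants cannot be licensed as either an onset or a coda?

The consonants /ɹ/, /k/, /v/, /b/ cannot be parsed into a legal (C)V(N) syllable (only a nasal (/m/, /n/, or /ŋ/) is licensed in coda position; onsets are limited to one consonant).

4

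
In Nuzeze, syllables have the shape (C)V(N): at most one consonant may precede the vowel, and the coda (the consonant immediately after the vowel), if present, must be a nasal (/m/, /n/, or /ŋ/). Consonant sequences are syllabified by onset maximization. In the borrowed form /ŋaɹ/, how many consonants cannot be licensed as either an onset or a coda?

Under (C)V(N), the unsyllabifiable consonants are /ɹ/ (only a nasal (/m/, /n/, or /ŋ/) is licensed in coda position; onsets are limited to one consonant).

1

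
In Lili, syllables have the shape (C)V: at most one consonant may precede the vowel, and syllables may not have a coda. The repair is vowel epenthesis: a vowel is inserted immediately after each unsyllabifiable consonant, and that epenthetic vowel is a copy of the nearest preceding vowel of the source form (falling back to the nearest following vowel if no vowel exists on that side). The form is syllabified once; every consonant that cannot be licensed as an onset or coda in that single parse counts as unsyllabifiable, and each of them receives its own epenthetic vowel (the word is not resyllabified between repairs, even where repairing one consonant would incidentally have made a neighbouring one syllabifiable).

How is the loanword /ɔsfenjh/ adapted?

Under (C)V, the unsyllabifiable consonants are /s/, /n/, /j/, /h/ (no codas are permitted; onsets are limited to one consonant).
Each unlicensed consonant becomes the onset of a new syllable: /s/ → /sɔ/, /n/ → /ne/, /j/ → /je/, /h/ → /he/.

ɔsɔfenejehe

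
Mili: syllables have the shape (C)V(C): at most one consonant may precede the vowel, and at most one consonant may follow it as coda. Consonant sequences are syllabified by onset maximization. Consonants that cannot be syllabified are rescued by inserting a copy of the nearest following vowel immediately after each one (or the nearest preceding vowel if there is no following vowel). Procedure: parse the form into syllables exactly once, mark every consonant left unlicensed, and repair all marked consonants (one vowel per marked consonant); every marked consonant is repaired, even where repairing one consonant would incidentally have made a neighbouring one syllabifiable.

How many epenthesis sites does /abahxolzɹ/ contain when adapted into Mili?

The unsyllabifiable consonants are /z/, /ɹ/; each receives one epenthetic vowel.

2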